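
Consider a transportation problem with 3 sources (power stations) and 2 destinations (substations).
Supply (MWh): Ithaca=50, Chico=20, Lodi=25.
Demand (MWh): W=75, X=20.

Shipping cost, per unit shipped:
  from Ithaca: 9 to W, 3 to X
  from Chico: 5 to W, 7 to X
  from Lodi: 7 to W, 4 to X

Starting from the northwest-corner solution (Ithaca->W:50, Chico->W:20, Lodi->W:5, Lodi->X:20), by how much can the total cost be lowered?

60

Current plan cost = 50·9 + 20·5 + 5·7 + 20·4 = 665.
Optimal plan:
  Ithaca–W: 30 × 9 = 270
  Ithaca–X: 20 × 3 = 60
  Chico–W: 20 × 5 = 100
  Lodi–W: 25 × 7 = 175
Optimal cost = 605.
Saving = 665 − 605 = 60.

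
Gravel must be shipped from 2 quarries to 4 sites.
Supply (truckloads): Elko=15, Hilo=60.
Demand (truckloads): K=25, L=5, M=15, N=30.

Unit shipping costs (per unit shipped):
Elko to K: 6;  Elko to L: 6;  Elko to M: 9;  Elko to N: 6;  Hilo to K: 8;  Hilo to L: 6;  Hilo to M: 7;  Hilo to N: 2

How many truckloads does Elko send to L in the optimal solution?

0

Optimal shipments:
  Elko→K: 15 × 6 = 90
  Hilo→K: 10 × 8 = 80
  Hilo→L: 5 × 6 = 30
  Hilo→M: 15 × 7 = 105
  Hilo→N: 30 × 2 = 60
Total cost = 365.
The route Elko→L is not used.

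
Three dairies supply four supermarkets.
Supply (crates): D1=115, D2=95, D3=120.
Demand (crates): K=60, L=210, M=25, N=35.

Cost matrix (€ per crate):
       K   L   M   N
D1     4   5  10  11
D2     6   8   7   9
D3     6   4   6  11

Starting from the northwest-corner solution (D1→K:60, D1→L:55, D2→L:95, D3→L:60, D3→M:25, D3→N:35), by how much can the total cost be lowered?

Current plan cost = 60·4 + 55·5 + 95·8 + 60·4 + 25·6 + 35·11 = €2050.
Optimal plan:
  D1→K: 25 × €4 = €100
  D1→L: 90 × €5 = €450
  D2→K: 35 × €6 = €210
  D2→M: 25 × €7 = €175
  D2→N: 35 × €9 = €315
  D3→L: 120 × €4 = €480
Optimal cost = €1730.
Saving = 2050 − 1730 = €320.

320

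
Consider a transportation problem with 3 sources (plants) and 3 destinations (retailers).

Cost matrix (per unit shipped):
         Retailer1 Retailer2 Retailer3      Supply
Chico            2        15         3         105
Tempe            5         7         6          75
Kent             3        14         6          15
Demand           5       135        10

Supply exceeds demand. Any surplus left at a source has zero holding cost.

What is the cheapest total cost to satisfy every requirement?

Optimal allocation:
  Chico→Retailer1: 5 × 2 = 10
  Chico→Retailer2: 45 × 15 = 675
  Chico→Retailer3: 10 × 3 = 30
  Tempe→Retailer2: 75 × 7 = 525
  Kent→Retailer2: 15 × 14 = 210
Total = 10 + 675 + 30 + 525 + 210 = 1450.
(Supply check: Chico ships 60; Tempe ships 75; Kent ships 15.)

1450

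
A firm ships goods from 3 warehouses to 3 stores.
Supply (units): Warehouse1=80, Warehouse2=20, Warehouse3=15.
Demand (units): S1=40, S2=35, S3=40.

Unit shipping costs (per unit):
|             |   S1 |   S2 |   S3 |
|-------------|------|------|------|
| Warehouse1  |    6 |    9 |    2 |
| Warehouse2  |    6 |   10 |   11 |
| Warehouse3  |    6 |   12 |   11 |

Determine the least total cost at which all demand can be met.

635

A cheapest plan:
  Warehouse1 to S1: 5 × 6 = 30
  Warehouse1 to S2: 35 × 9 = 315
  Warehouse1 to S3: 40 × 2 = 80
  Warehouse2 to S1: 20 × 6 = 120
  Warehouse3 to S1: 15 × 6 = 90
Total = 30 + 315 + 80 + 120 + 90 = 635.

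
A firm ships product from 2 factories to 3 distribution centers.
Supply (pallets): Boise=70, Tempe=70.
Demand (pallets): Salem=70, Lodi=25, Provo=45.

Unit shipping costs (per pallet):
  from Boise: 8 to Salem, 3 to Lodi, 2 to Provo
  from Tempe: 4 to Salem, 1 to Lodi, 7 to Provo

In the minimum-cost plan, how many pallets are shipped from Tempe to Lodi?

Optimal shipments:
  Boise–Lodi: 25 × 3 = 75
  Boise–Provo: 45 × 2 = 90
  Tempe–Salem: 70 × 4 = 280
Total cost = 445.
The route Tempe→Lodi is not used.

0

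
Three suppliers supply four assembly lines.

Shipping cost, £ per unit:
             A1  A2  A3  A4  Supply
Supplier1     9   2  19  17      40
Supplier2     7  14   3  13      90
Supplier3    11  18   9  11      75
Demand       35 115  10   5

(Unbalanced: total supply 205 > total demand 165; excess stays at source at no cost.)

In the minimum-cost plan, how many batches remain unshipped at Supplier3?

Minimum-cost shipments:
  Supplier1 to A2: 40 × £2 = £80
  Supplier2 to A1: 5 × £7 = £35
  Supplier2 to A2: 75 × £14 = £1050
  Supplier2 to A3: 10 × £3 = £30
  Supplier3 to A1: 30 × £11 = £330
  Supplier3 to A4: 5 × £11 = £55
Total cost = £1580.
Supplier3 ships 35 of its 75, leaving 40.

40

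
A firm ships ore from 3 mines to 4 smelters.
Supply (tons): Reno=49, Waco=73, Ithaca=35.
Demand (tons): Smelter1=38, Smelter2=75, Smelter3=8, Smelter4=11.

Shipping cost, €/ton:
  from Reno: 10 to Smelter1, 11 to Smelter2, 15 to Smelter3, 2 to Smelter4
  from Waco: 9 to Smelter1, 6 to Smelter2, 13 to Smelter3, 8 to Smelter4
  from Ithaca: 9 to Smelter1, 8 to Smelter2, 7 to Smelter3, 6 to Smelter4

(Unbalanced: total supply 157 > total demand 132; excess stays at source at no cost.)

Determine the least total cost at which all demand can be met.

Optimal allocation:
  Reno–Smelter1: 13 × €10 = €130
  Reno–Smelter4: 11 × €2 = €22
  Waco–Smelter2: 73 × €6 = €438
  Ithaca–Smelter1: 25 × €9 = €225
  Ithaca–Smelter2: 2 × €8 = €16
  Ithaca–Smelter3: 8 × €7 = €56
Total = 130 + 22 + 438 + 225 + 16 + 56 = €887.

887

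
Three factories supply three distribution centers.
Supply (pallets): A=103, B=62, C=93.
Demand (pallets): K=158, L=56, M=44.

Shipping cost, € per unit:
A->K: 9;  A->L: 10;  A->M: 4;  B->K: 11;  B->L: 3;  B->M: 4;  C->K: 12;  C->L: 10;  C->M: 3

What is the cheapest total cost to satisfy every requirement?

1881

Optimal allocation:
  A->K: 103 × €9 = €927
  B->K: 6 × €11 = €66
  B->L: 56 × €3 = €168
  C->K: 49 × €12 = €588
  C->M: 44 × €3 = €132
Total = 927 + 66 + 168 + 588 + 132 = €1881.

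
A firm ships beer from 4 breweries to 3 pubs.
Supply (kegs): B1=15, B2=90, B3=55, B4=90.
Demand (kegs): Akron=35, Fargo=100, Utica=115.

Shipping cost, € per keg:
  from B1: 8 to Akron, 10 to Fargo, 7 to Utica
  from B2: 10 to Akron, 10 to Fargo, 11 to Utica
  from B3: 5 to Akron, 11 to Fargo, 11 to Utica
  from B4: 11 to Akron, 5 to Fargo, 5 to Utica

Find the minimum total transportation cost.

Optimal allocation:
  B1–Utica: 15 × €7 = €105
  B2–Fargo: 90 × €10 = €900
  B3–Akron: 35 × €5 = €175
  B3–Fargo: 10 × €11 = €110
  B3–Utica: 10 × €11 = €110
  B4–Utica: 90 × €5 = €450
Total = 105 + 900 + 175 + 110 + 110 + 450 = €1850.
(Supply check: B1 ships 15; B2 ships 90; B3 ships 55; B4 ships 90.)

1850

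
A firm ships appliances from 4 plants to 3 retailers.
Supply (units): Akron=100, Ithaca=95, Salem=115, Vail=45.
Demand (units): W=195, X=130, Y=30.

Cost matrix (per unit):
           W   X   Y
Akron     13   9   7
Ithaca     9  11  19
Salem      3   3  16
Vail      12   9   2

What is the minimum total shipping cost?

2295

Optimal allocation:
  Akron–X: 100 × 9 = 900
  Ithaca–W: 95 × 9 = 855
  Salem–W: 100 × 3 = 300
  Salem–X: 15 × 3 = 45
  Vail–X: 15 × 9 = 135
  Vail–Y: 30 × 2 = 60
Total = 900 + 855 + 300 + 45 + 135 + 60 = 2295.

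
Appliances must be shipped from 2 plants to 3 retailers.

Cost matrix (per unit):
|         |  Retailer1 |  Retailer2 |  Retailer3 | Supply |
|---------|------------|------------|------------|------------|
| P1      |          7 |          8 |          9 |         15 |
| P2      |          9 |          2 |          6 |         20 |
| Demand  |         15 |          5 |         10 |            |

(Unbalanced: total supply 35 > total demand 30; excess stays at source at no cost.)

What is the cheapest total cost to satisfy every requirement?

175

An optimal shipping plan:
  P1→Retailer1: 15 units
  P2→Retailer2: 5 units
  P2→Retailer3: 10 units
Total cost = 175.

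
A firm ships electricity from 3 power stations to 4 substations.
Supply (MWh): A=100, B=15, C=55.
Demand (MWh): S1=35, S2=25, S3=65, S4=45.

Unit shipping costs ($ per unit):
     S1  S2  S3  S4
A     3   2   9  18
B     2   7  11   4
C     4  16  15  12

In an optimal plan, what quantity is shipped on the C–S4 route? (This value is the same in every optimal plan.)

30

Solving gives:
  A–S1: 10 MWh
  A–S2: 25 MWh
  A–S3: 65 MWh
  B–S4: 15 MWh
  C–S1: 25 MWh
  C–S4: 30 MWh
Total cost = $1185.
So C→S4 carries 30 MWh.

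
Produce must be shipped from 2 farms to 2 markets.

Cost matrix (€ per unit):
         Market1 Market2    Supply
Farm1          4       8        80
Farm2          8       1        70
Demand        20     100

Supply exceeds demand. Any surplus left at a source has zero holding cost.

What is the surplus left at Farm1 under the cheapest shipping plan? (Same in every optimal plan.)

30

An optimal plan:
  Farm1→Market1: 20 crates
  Farm1→Market2: 30 crates
  Farm2→Market2: 70 crates
Total cost = €390.
Farm1 ships 50 of its 80, leaving 30.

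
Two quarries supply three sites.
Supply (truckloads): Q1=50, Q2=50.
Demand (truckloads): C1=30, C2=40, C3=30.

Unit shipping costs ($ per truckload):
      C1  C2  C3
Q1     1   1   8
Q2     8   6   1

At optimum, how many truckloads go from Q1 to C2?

20

Optimal shipments:
  Q1->C1: 30 × $1 = $30
  Q1->C2: 20 × $1 = $20
  Q2->C2: 20 × $6 = $120
  Q2->C3: 30 × $1 = $30
Total cost = $200.
So Q1→C2 carries 20 truckloads.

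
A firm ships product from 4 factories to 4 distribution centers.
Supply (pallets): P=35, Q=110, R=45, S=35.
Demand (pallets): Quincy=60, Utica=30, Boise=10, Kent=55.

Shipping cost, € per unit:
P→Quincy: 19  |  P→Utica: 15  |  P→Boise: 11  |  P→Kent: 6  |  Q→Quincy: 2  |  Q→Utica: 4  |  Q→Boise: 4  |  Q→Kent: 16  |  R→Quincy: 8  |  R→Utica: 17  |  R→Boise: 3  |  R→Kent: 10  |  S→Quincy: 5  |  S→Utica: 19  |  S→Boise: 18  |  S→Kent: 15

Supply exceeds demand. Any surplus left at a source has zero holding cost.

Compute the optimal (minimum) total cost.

Optimal allocation:
  P–Kent: 35 × €6 = €210
  Q–Quincy: 60 × €2 = €120
  Q–Utica: 30 × €4 = €120
  R–Boise: 10 × €3 = €30
  R–Kent: 20 × €10 = €200
Total = 210 + 120 + 120 + 30 + 200 = €680.

680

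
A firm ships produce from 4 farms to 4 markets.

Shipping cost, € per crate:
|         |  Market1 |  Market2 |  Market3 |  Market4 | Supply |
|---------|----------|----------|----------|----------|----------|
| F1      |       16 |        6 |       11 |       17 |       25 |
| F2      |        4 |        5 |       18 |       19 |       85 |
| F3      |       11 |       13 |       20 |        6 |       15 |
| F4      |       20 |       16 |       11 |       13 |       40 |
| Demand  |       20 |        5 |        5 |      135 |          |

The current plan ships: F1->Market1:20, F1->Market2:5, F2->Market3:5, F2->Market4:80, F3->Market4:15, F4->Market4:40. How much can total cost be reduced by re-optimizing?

Current plan cost = 20·16 + 5·6 + 5·18 + 80·19 + 15·6 + 40·13 = €2570.
Optimal plan:
  F1->Market3: 5 × €11 = €55
  F1->Market4: 20 × €17 = €340
  F2->Market1: 20 × €4 = €80
  F2->Market2: 5 × €5 = €25
  F2->Market4: 60 × €19 = €1140
  F3->Market4: 15 × €6 = €90
  F4->Market4: 40 × €13 = €520
Optimal cost = €2250.
Saving = 2570 − 2250 = €320.

320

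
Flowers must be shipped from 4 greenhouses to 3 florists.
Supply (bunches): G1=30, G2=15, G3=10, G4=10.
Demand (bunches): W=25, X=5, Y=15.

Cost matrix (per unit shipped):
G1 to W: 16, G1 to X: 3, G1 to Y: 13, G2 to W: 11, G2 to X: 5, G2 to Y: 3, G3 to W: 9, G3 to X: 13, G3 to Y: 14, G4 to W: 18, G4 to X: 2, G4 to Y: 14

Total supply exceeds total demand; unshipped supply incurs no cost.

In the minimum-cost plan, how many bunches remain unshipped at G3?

Minimum-cost shipments:
  G1–W: 15 × 16 = 240
  G2–Y: 15 × 3 = 45
  G3–W: 10 × 9 = 90
  G4–X: 5 × 2 = 10
Total cost = 385.
G3 ships 10 of its 10, leaving 0.

0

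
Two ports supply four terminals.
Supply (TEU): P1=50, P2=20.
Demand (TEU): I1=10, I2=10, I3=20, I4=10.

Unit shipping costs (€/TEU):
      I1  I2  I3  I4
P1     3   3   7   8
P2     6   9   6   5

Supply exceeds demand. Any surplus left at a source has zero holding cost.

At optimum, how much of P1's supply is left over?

Minimum-cost shipments:
  P1–I1: 10 × €3 = €30
  P1–I2: 10 × €3 = €30
  P1–I3: 10 × €7 = €70
  P2–I3: 10 × €6 = €60
  P2–I4: 10 × €5 = €50
Total cost = €240.
P1 ships 30 of its 50, leaving 20.

20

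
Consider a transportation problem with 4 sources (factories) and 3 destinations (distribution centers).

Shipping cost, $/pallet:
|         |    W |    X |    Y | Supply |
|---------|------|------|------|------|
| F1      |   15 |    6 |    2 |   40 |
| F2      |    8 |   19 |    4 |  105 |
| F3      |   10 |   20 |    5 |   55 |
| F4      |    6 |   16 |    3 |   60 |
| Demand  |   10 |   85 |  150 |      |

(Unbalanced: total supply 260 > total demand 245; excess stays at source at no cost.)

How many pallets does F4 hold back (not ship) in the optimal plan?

An optimal plan:
  F1 to X: 40 × $6 = $240
  F2 to Y: 105 × $4 = $420
  F3 to Y: 40 × $5 = $200
  F4 to W: 10 × $6 = $60
  F4 to X: 45 × $16 = $720
  F4 to Y: 5 × $3 = $15
Total cost = $1655.
F4 ships 60 of its 60, leaving 0.

0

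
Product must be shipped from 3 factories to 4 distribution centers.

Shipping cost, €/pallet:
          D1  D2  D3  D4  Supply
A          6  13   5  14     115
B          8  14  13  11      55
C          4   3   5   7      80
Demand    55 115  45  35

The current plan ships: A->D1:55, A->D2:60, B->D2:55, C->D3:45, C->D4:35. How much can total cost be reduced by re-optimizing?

695

Current plan cost = 55·6 + 60·13 + 55·14 + 45·5 + 35·7 = €2350.
Optimal plan:
  A–D1: 55 pallets
  A–D2: 15 pallets
  A–D3: 45 pallets
  B–D2: 20 pallets
  B–D4: 35 pallets
  C–D2: 80 pallets
Optimal cost = €1655.
Saving = 2350 − 1655 = €695.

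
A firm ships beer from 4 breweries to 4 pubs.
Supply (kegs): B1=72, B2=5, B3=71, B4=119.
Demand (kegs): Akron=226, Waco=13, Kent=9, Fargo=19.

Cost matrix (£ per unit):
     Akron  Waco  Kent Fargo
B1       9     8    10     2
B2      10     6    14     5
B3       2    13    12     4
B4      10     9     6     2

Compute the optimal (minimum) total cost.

A cheapest plan:
  B1->Akron: 64 × £9 = £576
  B1->Waco: 8 × £8 = £64
  B2->Waco: 5 × £6 = £30
  B3->Akron: 71 × £2 = £142
  B4->Akron: 91 × £10 = £910
  B4->Kent: 9 × £6 = £54
  B4->Fargo: 19 × £2 = £38
Total = 576 + 64 + 30 + 142 + 910 + 54 + 38 = £1814.

1814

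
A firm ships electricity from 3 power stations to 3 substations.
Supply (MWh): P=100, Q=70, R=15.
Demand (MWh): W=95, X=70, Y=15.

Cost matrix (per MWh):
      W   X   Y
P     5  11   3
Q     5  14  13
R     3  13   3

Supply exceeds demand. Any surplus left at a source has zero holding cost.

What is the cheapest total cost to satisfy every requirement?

Optimal allocation:
  P->W: 10 × 5 = 50
  P->X: 70 × 11 = 770
  P->Y: 15 × 3 = 45
  Q->W: 70 × 5 = 350
  R->W: 15 × 3 = 45
Total = 50 + 770 + 45 + 350 + 45 = 1260.

1260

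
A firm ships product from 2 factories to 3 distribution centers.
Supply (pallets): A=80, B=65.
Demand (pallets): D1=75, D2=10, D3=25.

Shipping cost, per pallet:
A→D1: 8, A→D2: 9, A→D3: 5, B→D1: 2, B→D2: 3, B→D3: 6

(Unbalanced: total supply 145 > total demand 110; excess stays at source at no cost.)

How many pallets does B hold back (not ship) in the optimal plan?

Minimum-cost shipments:
  A→D1: 10 × 8 = 80
  A→D2: 10 × 9 = 90
  A→D3: 25 × 5 = 125
  B→D1: 65 × 2 = 130
Total cost = 425.
B ships 65 of its 65, leaving 0.

0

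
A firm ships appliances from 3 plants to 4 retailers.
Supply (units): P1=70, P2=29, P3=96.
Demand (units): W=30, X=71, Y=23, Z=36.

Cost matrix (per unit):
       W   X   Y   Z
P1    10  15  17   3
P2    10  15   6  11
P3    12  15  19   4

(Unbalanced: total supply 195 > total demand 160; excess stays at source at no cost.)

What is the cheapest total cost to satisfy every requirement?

1611

An optimal shipping plan:
  P1→W: 24 units
  P1→Z: 36 units
  P2→W: 6 units
  P2→Y: 23 units
  P3→X: 71 units
Total cost = 1611.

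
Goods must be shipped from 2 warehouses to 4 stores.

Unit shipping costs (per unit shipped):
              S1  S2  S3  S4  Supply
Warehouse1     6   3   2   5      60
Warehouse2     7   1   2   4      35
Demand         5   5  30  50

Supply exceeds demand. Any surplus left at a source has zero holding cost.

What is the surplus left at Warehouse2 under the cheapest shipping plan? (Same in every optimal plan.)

0

Minimum-cost shipments:
  Warehouse1 to S1: 5 × 6 = 30
  Warehouse1 to S3: 30 × 2 = 60
  Warehouse1 to S4: 20 × 5 = 100
  Warehouse2 to S2: 5 × 1 = 5
  Warehouse2 to S4: 30 × 4 = 120
Total cost = 315.
Warehouse2 ships 35 of its 35, leaving 0.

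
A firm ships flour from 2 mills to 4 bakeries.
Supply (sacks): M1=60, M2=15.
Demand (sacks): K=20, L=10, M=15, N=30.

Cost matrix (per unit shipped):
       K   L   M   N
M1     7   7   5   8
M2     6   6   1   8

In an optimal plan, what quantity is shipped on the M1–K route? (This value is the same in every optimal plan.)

20

The minimum-cost plan:
  M1→K: 20 × 7 = 140
  M1→L: 10 × 7 = 70
  M1→N: 30 × 8 = 240
  M2→M: 15 × 1 = 15
Total cost = 465.
So M1→K carries 20 sacks.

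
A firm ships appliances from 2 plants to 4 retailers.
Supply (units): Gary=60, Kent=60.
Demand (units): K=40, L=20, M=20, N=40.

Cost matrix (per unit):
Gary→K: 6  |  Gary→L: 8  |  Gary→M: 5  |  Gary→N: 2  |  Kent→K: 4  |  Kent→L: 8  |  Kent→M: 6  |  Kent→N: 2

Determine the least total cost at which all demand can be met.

500

One minimum-cost allocation:
  Gary to L: 20 × 8 = 160
  Gary to M: 20 × 5 = 100
  Gary to N: 20 × 2 = 40
  Kent to K: 40 × 4 = 160
  Kent to N: 20 × 2 = 40
Total = 160 + 100 + 40 + 160 + 40 = 500.
(Supply check: Gary ships 60; Kent ships 60.)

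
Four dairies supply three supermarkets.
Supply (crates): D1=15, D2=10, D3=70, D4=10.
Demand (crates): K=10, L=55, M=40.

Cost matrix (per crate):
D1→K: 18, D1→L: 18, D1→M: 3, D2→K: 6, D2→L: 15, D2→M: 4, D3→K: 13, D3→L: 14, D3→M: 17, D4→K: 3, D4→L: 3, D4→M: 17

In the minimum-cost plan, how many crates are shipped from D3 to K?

10

The minimum-cost plan:
  D1–M: 15 × 3 = 45
  D2–M: 10 × 4 = 40
  D3–K: 10 × 13 = 130
  D3–L: 45 × 14 = 630
  D3–M: 15 × 17 = 255
  D4–L: 10 × 3 = 30
Total cost = 1130.
So D3→K carries 10 crates.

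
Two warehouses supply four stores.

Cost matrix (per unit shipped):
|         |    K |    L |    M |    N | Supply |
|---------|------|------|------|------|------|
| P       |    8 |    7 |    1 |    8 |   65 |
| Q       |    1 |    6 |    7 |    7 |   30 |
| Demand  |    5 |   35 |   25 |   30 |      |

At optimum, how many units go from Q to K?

5

Optimal shipments:
  P to L: 10 × 7 = 70
  P to M: 25 × 1 = 25
  P to N: 30 × 8 = 240
  Q to K: 5 × 1 = 5
  Q to L: 25 × 6 = 150
Total cost = 490.
So Q→K carries 5 units.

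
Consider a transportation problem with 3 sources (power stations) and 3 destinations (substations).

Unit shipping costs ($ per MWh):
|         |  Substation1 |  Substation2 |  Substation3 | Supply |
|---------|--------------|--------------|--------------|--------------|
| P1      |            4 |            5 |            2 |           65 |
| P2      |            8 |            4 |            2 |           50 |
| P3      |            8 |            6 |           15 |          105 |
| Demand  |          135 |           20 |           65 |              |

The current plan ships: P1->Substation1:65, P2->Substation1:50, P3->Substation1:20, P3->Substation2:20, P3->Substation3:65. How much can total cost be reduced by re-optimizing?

785

Current plan cost = 65·4 + 50·8 + 20·8 + 20·6 + 65·15 = $1915.
Optimal plan:
  P1->Substation1: 50 × $4 = $200
  P1->Substation3: 15 × $2 = $30
  P2->Substation3: 50 × $2 = $100
  P3->Substation1: 85 × $8 = $680
  P3->Substation2: 20 × $6 = $120
Optimal cost = $1130.
Saving = 1915 − 1130 = $785.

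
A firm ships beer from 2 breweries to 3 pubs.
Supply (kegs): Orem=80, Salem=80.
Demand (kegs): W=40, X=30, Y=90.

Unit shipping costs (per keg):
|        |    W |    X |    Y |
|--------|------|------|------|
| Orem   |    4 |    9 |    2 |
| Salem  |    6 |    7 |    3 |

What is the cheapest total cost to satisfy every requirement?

Optimal allocation:
  Orem to W: 40 × 4 = 160
  Orem to Y: 40 × 2 = 80
  Salem to X: 30 × 7 = 210
  Salem to Y: 50 × 3 = 150
Total = 160 + 80 + 210 + 150 = 600.
(Supply check: Orem ships 80; Salem ships 80.)

600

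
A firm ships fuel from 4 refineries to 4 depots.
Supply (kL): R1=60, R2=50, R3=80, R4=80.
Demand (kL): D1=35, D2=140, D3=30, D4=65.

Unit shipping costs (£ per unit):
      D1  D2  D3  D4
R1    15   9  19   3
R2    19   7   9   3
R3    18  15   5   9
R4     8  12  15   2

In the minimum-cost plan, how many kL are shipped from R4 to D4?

45

The minimum-cost plan:
  R1→D2: 40 × £9 = £360
  R1→D4: 20 × £3 = £60
  R2→D2: 50 × £7 = £350
  R3→D2: 50 × £15 = £750
  R3→D3: 30 × £5 = £150
  R4→D1: 35 × £8 = £280
  R4→D4: 45 × £2 = £90
Total cost = £2040.
So R4→D4 carries 45 kL.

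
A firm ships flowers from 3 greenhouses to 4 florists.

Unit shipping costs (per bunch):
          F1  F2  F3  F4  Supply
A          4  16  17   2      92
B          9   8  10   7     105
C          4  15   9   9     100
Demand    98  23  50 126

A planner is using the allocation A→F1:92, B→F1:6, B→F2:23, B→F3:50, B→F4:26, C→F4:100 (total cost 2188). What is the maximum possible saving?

Current plan cost = 92·4 + 6·9 + 23·8 + 50·10 + 26·7 + 100·9 = 2188.
Optimal plan:
  A to F4: 92 × 2 = 184
  B to F2: 23 × 8 = 184
  B to F3: 48 × 10 = 480
  B to F4: 34 × 7 = 238
  C to F1: 98 × 4 = 392
  C to F3: 2 × 9 = 18
Optimal cost = 1496.
Saving = 2188 − 1496 = 692.

692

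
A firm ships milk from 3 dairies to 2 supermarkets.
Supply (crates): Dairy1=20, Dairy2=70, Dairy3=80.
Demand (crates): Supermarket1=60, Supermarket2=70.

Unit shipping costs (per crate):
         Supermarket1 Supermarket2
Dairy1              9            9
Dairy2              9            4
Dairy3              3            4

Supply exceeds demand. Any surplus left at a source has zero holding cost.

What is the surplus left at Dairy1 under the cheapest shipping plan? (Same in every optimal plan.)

Minimum-cost shipments:
  Dairy2→Supermarket2: 50 × 4 = 200
  Dairy3→Supermarket1: 60 × 3 = 180
  Dairy3→Supermarket2: 20 × 4 = 80
Total cost = 460.
Dairy1 ships 0 of its 20, leaving 20.

20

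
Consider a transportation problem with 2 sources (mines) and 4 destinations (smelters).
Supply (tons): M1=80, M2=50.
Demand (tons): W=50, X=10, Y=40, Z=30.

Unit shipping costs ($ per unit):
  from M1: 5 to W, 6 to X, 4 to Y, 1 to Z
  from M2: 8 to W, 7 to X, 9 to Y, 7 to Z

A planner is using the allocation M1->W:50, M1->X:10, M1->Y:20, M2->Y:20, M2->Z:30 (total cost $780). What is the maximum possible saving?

150

Current plan cost = 50·5 + 10·6 + 20·4 + 20·9 + 30·7 = $780.
Optimal plan:
  M1->W: 10 × $5 = $50
  M1->Y: 40 × $4 = $160
  M1->Z: 30 × $1 = $30
  M2->W: 40 × $8 = $320
  M2->X: 10 × $7 = $70
Optimal cost = $630.
Saving = 780 − 630 = $150.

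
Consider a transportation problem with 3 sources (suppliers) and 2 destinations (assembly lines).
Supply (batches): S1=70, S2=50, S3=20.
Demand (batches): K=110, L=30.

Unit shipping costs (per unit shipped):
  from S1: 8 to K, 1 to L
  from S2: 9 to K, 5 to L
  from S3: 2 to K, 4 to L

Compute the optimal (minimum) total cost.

840

An optimal shipping plan:
  S1–K: 40 × 8 = 320
  S1–L: 30 × 1 = 30
  S2–K: 50 × 9 = 450
  S3–K: 20 × 2 = 40
Total = 320 + 30 + 450 + 40 = 840.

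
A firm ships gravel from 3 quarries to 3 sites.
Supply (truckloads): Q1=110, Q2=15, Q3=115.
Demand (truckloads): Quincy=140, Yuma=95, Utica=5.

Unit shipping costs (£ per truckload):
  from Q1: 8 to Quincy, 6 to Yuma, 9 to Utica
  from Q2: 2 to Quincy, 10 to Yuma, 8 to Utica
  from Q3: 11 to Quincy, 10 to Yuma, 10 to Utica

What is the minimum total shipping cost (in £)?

1980

Optimal allocation:
  Q1 to Quincy: 15 truckloads
  Q1 to Yuma: 95 truckloads
  Q2 to Quincy: 15 truckloads
  Q3 to Quincy: 110 truckloads
  Q3 to Utica: 5 truckloads
Total cost = £1980.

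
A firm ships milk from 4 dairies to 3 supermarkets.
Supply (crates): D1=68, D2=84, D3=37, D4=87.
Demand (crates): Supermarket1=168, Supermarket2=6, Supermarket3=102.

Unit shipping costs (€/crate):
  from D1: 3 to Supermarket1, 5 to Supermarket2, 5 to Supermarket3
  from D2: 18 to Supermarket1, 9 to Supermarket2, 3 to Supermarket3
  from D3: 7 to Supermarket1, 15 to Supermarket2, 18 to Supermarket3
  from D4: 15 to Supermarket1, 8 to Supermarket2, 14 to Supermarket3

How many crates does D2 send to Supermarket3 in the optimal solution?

Solving gives:
  D1→Supermarket1: 68 crates
  D2→Supermarket3: 84 crates
  D3→Supermarket1: 37 crates
  D4→Supermarket1: 63 crates
  D4→Supermarket2: 6 crates
  D4→Supermarket3: 18 crates
Total cost = €1960.
So D2→Supermarket3 carries 84 crates.

84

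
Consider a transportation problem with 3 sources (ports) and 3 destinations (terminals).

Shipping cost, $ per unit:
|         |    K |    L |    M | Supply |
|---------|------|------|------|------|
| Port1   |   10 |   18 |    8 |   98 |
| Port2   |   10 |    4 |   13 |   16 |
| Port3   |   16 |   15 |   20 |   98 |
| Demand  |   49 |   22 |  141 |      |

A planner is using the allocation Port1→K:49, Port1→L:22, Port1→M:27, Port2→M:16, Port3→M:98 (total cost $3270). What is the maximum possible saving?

688

Current plan cost = 49·10 + 22·18 + 27·8 + 16·13 + 98·20 = $3270.
Optimal plan:
  Port1 to M: 98 TEU
  Port2 to L: 16 TEU
  Port3 to K: 49 TEU
  Port3 to L: 6 TEU
  Port3 to M: 43 TEU
Optimal cost = $2582.
Saving = 3270 − 2582 = $688.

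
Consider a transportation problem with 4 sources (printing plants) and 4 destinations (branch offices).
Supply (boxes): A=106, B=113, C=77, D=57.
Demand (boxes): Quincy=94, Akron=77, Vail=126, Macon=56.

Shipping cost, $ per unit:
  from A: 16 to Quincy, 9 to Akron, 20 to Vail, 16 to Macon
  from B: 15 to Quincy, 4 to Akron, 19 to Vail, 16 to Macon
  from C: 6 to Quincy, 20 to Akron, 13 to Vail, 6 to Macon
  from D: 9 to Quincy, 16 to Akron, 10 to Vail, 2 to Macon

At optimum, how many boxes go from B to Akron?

77

Optimal shipments:
  A to Quincy: 17 × $16 = $272
  A to Vail: 89 × $20 = $1780
  B to Akron: 77 × $4 = $308
  B to Vail: 36 × $19 = $684
  C to Quincy: 77 × $6 = $462
  D to Vail: 1 × $10 = $10
  D to Macon: 56 × $2 = $112
Total cost = $3628.
So B→Akron carries 77 boxes.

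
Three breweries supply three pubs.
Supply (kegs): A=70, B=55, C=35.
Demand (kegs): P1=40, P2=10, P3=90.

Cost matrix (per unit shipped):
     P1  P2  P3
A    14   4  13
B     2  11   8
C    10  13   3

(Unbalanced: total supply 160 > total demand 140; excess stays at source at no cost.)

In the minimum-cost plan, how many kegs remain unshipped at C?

0

Minimum-cost shipments:
  A→P2: 10 × 4 = 40
  A→P3: 40 × 13 = 520
  B→P1: 40 × 2 = 80
  B→P3: 15 × 8 = 120
  C→P3: 35 × 3 = 105
Total cost = 865.
C ships 35 of its 35, leaving 0.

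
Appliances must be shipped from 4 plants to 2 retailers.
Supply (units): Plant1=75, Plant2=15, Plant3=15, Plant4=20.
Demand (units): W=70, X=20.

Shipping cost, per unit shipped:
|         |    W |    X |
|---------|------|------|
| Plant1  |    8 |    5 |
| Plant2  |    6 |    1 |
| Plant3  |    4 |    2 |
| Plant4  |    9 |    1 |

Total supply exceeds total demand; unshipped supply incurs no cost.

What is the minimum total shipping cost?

490

Optimal allocation:
  Plant1→W: 40 units
  Plant2→W: 15 units
  Plant3→W: 15 units
  Plant4→X: 20 units
Total cost = 490.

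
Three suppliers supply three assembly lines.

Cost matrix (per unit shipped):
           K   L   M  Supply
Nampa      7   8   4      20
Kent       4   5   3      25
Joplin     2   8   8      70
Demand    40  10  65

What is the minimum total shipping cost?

475

Optimal allocation:
  Nampa–M: 20 × 4 = 80
  Kent–M: 25 × 3 = 75
  Joplin–K: 40 × 2 = 80
  Joplin–L: 10 × 8 = 80
  Joplin–M: 20 × 8 = 160
Total = 80 + 75 + 80 + 80 + 160 = 475.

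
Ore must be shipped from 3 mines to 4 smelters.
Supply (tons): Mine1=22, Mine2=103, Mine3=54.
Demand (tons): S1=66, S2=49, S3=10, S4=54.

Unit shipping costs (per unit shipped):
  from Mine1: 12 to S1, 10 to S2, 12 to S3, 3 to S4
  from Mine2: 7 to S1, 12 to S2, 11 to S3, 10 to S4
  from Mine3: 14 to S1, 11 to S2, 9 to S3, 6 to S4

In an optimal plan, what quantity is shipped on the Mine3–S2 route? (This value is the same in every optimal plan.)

The minimum-cost plan:
  Mine1→S4: 22 × 3 = 66
  Mine2→S1: 66 × 7 = 462
  Mine2→S2: 37 × 12 = 444
  Mine3→S2: 12 × 11 = 132
  Mine3→S3: 10 × 9 = 90
  Mine3→S4: 32 × 6 = 192
Total cost = 1386.
So Mine3→S2 carries 12 tons.

12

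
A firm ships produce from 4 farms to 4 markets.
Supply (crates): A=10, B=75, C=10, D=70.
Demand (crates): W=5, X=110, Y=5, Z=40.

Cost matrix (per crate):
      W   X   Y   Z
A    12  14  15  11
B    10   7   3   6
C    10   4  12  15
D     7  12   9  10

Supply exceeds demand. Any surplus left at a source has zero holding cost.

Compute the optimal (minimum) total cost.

1345

A cheapest plan:
  A–Z: 5 × 11 = 55
  B–X: 70 × 7 = 490
  B–Y: 5 × 3 = 15
  C–X: 10 × 4 = 40
  D–W: 5 × 7 = 35
  D–X: 30 × 12 = 360
  D–Z: 35 × 10 = 350
Total = 55 + 490 + 15 + 40 + 35 + 360 + 350 = 1345.
(Supply check: A ships 5; B ships 75; C ships 10; D ships 70.)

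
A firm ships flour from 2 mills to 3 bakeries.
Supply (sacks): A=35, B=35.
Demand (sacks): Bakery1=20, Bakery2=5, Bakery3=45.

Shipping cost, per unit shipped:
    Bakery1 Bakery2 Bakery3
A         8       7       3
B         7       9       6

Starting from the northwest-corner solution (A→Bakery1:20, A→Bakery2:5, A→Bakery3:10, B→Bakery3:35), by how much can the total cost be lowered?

85

Current plan cost = 20·8 + 5·7 + 10·3 + 35·6 = 435.
Optimal plan:
  A->Bakery3: 35 × 3 = 105
  B->Bakery1: 20 × 7 = 140
  B->Bakery2: 5 × 9 = 45
  B->Bakery3: 10 × 6 = 60
Optimal cost = 350.
Saving = 435 − 350 = 85.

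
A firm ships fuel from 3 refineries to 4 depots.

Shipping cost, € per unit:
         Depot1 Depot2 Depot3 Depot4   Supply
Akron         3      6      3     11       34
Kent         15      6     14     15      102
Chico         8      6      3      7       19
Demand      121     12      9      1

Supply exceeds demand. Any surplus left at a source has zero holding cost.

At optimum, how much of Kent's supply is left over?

12

Minimum-cost shipments:
  Akron to Depot1: 34 × €3 = €102
  Kent to Depot1: 78 × €15 = €1170
  Kent to Depot2: 12 × €6 = €72
  Chico to Depot1: 9 × €8 = €72
  Chico to Depot3: 9 × €3 = €27
  Chico to Depot4: 1 × €7 = €7
Total cost = €1450.
Kent ships 90 of its 102, leaving 12.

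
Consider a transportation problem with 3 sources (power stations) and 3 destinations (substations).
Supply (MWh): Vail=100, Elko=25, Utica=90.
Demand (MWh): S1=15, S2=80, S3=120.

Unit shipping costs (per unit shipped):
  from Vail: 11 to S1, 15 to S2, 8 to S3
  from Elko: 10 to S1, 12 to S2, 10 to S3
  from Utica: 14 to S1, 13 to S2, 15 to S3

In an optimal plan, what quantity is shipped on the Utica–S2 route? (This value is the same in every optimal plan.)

80

Solving gives:
  Vail->S3: 100 MWh
  Elko->S1: 5 MWh
  Elko->S3: 20 MWh
  Utica->S1: 10 MWh
  Utica->S2: 80 MWh
Total cost = 2230.
So Utica→S2 carries 80 MWh.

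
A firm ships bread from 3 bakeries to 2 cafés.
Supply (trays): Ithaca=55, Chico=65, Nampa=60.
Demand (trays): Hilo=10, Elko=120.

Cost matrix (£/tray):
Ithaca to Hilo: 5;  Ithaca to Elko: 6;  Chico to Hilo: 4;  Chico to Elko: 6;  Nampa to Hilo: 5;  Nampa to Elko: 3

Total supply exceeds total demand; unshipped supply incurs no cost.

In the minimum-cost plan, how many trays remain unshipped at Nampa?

0

An optimal plan:
  Ithaca to Elko: 55 × £6 = £330
  Chico to Hilo: 10 × £4 = £40
  Chico to Elko: 5 × £6 = £30
  Nampa to Elko: 60 × £3 = £180
Total cost = £580.
Nampa ships 60 of its 60, leaving 0.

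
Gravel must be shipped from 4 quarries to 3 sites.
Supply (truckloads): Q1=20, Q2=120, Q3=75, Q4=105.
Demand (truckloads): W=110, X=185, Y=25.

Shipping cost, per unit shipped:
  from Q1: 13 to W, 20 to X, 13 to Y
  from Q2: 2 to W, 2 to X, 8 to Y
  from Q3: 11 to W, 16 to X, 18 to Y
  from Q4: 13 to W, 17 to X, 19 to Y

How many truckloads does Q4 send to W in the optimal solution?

35

Optimal shipments:
  Q1→Y: 20 × 13 = 260
  Q2→X: 120 × 2 = 240
  Q3→W: 75 × 11 = 825
  Q4→W: 35 × 13 = 455
  Q4→X: 65 × 17 = 1105
  Q4→Y: 5 × 19 = 95
Total cost = 2980.
So Q4→W carries 35 truckloads.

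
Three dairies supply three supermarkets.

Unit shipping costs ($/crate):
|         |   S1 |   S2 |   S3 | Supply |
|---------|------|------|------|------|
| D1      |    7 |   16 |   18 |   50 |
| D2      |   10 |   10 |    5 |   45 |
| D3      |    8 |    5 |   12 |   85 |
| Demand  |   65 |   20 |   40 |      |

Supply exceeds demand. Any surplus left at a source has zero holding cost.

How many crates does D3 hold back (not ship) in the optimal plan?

50

An optimal plan:
  D1 to S1: 50 × $7 = $350
  D2 to S3: 40 × $5 = $200
  D3 to S1: 15 × $8 = $120
  D3 to S2: 20 × $5 = $100
Total cost = $770.
D3 ships 35 of its 85, leaving 50.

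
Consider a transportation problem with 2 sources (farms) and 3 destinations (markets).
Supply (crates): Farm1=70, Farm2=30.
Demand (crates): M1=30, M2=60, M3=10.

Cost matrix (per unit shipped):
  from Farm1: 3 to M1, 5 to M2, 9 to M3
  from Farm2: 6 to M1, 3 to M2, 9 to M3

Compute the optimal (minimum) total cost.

An optimal shipping plan:
  Farm1->M1: 30 × 3 = 90
  Farm1->M2: 30 × 5 = 150
  Farm1->M3: 10 × 9 = 90
  Farm2->M2: 30 × 3 = 90
Total = 90 + 150 + 90 + 90 = 420.

420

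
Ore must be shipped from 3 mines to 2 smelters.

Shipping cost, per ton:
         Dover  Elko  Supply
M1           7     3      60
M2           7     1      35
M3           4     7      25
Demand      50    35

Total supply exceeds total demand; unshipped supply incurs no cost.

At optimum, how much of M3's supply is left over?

Minimum-cost shipments:
  M1->Dover: 25 × 7 = 175
  M2->Elko: 35 × 1 = 35
  M3->Dover: 25 × 4 = 100
Total cost = 310.
M3 ships 25 of its 25, leaving 0.

0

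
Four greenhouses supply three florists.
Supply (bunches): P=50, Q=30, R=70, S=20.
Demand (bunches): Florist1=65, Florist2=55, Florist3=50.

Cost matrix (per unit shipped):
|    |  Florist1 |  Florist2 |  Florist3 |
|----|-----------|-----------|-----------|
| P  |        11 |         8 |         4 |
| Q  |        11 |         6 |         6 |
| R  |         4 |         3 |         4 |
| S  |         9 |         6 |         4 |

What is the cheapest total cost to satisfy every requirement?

An optimal shipping plan:
  P->Florist3: 50 × 4 = 200
  Q->Florist2: 30 × 6 = 180
  R->Florist1: 65 × 4 = 260
  R->Florist2: 5 × 3 = 15
  S->Florist2: 20 × 6 = 120
Total = 200 + 180 + 260 + 15 + 120 = 775.

775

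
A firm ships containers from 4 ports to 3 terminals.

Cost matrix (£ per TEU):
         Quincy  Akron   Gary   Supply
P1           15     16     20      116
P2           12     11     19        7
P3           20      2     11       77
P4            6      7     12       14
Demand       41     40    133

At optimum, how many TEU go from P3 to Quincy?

0

The minimum-cost plan:
  P1→Quincy: 20 × £15 = £300
  P1→Gary: 96 × £20 = £1920
  P2→Quincy: 7 × £12 = £84
  P3→Akron: 40 × £2 = £80
  P3→Gary: 37 × £11 = £407
  P4→Quincy: 14 × £6 = £84
Total cost = £2875.
The route P3→Quincy is not used.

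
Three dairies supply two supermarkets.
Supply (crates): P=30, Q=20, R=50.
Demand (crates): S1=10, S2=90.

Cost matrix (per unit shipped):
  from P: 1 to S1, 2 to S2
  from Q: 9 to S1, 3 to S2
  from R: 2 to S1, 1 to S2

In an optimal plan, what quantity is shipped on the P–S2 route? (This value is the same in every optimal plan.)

20

The minimum-cost plan:
  P–S1: 10 × 1 = 10
  P–S2: 20 × 2 = 40
  Q–S2: 20 × 3 = 60
  R–S2: 50 × 1 = 50
Total cost = 160.
So P→S2 carries 20 crates.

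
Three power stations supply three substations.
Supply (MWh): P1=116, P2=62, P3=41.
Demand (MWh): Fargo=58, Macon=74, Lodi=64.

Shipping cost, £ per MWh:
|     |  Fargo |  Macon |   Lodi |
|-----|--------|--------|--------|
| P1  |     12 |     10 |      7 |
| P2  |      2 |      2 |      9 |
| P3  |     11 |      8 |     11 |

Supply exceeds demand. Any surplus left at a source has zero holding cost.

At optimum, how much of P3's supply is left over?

Minimum-cost shipments:
  P1->Macon: 29 × £10 = £290
  P1->Lodi: 64 × £7 = £448
  P2->Fargo: 58 × £2 = £116
  P2->Macon: 4 × £2 = £8
  P3->Macon: 41 × £8 = £328
Total cost = £1190.
P3 ships 41 of its 41, leaving 0.

0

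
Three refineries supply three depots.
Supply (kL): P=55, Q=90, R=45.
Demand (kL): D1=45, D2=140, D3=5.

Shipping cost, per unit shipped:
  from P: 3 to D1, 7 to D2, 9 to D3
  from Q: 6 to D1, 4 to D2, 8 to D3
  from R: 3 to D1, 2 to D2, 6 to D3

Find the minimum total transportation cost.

A cheapest plan:
  P->D1: 45 kL
  P->D2: 5 kL
  P->D3: 5 kL
  Q->D2: 90 kL
  R->D2: 45 kL
Total cost = 665.

665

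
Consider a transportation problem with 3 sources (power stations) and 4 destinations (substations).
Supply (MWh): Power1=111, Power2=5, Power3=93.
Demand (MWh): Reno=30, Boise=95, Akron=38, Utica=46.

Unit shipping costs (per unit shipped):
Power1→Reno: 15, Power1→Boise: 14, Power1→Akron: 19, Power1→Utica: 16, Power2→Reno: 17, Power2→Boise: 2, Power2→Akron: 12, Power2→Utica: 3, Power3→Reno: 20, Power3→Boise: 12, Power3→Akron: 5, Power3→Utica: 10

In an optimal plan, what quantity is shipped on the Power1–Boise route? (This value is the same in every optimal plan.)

The minimum-cost plan:
  Power1→Reno: 30 × 15 = 450
  Power1→Boise: 81 × 14 = 1134
  Power2→Boise: 5 × 2 = 10
  Power3→Boise: 9 × 12 = 108
  Power3→Akron: 38 × 5 = 190
  Power3→Utica: 46 × 10 = 460
Total cost = 2352.
So Power1→Boise carries 81 MWh.

81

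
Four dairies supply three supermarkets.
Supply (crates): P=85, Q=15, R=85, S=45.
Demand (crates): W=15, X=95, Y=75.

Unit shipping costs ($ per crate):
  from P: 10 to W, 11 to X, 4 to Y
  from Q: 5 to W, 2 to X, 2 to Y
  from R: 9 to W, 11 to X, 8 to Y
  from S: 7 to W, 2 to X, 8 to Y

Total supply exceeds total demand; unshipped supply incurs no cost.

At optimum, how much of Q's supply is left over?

Minimum-cost shipments:
  P–Y: 75 × $4 = $300
  Q–X: 15 × $2 = $30
  R–W: 15 × $9 = $135
  R–X: 35 × $11 = $385
  S–X: 45 × $2 = $90
Total cost = $940.
Q ships 15 of its 15, leaving 0.

0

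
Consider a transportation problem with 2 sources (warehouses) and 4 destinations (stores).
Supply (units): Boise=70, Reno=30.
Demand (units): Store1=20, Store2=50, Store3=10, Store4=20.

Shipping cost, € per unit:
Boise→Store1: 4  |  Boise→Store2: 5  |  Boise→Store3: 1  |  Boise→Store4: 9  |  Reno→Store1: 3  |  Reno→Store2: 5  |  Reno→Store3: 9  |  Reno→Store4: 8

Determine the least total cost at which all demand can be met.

490

Optimal allocation:
  Boise to Store1: 10 × €4 = €40
  Boise to Store2: 50 × €5 = €250
  Boise to Store3: 10 × €1 = €10
  Reno to Store1: 10 × €3 = €30
  Reno to Store4: 20 × €8 = €160
Total = 40 + 250 + 10 + 30 + 160 = €490.
(Supply check: Boise ships 70; Reno ships 30.)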